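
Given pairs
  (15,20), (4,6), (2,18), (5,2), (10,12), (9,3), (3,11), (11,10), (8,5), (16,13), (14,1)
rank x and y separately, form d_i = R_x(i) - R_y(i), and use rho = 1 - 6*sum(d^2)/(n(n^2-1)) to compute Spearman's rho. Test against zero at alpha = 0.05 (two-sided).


Step 1: Rank x and y separately (midranks; no ties here).
rank(x): 15->10, 4->3, 2->1, 5->4, 10->7, 9->6, 3->2, 11->8, 8->5, 16->11, 14->9
rank(y): 20->11, 6->5, 18->10, 2->2, 12->8, 3->3, 11->7, 10->6, 5->4, 13->9, 1->1
Step 2: d_i = R_x(i) - R_y(i); compute d_i^2.
  (10-11)^2=1, (3-5)^2=4, (1-10)^2=81, (4-2)^2=4, (7-8)^2=1, (6-3)^2=9, (2-7)^2=25, (8-6)^2=4, (5-4)^2=1, (11-9)^2=4, (9-1)^2=64
sum(d^2) = 198.
Step 3: rho = 1 - 6*198 / (11*(11^2 - 1)) = 1 - 1188/1320 = 0.100000.
Step 4: Under H0, t = rho * sqrt((n-2)/(1-rho^2)) = 0.3015 ~ t(9).
Step 5: Two-sided p-value from the t-distribution with 9 df = 0.769875.
Step 6: alpha = 0.05. fail to reject H0.

rho = 0.1000, p = 0.769875, fail to reject H0 at alpha = 0.05.


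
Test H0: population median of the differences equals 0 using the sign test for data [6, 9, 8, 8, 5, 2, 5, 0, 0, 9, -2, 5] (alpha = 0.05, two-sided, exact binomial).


Step 1: Discard zero differences. Original n = 12; n_eff = number of nonzero differences = 10.
Nonzero differences (with sign): +6, +9, +8, +8, +5, +2, +5, +9, -2, +5
Step 2: Count signs: positive = 9, negative = 1.
Step 3: Under H0: P(positive) = 0.5, so the number of positives S ~ Bin(10, 0.5).
Step 4: Two-sided exact p-value = sum of Bin(10,0.5) probabilities at or below the observed probability = 0.021484.
Step 5: alpha = 0.05. reject H0.

n_eff = 10, pos = 9, neg = 1, p = 0.021484, reject H0.


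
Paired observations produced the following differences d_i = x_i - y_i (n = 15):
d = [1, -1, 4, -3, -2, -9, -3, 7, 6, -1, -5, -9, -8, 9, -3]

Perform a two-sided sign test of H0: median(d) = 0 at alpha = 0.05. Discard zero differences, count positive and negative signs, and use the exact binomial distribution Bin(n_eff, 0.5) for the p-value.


Step 1: Discard zero differences. Original n = 15; n_eff = number of nonzero differences = 15.
Nonzero differences (with sign): +1, -1, +4, -3, -2, -9, -3, +7, +6, -1, -5, -9, -8, +9, -3
Step 2: Count signs: positive = 5, negative = 10.
Step 3: Under H0: P(positive) = 0.5, so the number of positives S ~ Bin(15, 0.5).
Step 4: Two-sided exact p-value = sum of Bin(15,0.5) probabilities at or below the observed probability = 0.301758.
Step 5: alpha = 0.05. fail to reject H0.

n_eff = 15, pos = 5, neg = 10, p = 0.301758, fail to reject H0.


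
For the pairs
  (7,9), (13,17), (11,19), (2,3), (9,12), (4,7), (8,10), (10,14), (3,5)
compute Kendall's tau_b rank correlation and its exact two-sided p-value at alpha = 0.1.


Step 1: Enumerate the 36 unordered pairs (i,j) with i<j and classify each by sign(x_j-x_i) * sign(y_j-y_i).
  (1,2):dx=+6,dy=+8->C; (1,3):dx=+4,dy=+10->C; (1,4):dx=-5,dy=-6->C; (1,5):dx=+2,dy=+3->C
  (1,6):dx=-3,dy=-2->C; (1,7):dx=+1,dy=+1->C; (1,8):dx=+3,dy=+5->C; (1,9):dx=-4,dy=-4->C
  (2,3):dx=-2,dy=+2->D; (2,4):dx=-11,dy=-14->C; (2,5):dx=-4,dy=-5->C; (2,6):dx=-9,dy=-10->C
  (2,7):dx=-5,dy=-7->C; (2,8):dx=-3,dy=-3->C; (2,9):dx=-10,dy=-12->C; (3,4):dx=-9,dy=-16->C
  (3,5):dx=-2,dy=-7->C; (3,6):dx=-7,dy=-12->C; (3,7):dx=-3,dy=-9->C; (3,8):dx=-1,dy=-5->C
  (3,9):dx=-8,dy=-14->C; (4,5):dx=+7,dy=+9->C; (4,6):dx=+2,dy=+4->C; (4,7):dx=+6,dy=+7->C
  (4,8):dx=+8,dy=+11->C; (4,9):dx=+1,dy=+2->C; (5,6):dx=-5,dy=-5->C; (5,7):dx=-1,dy=-2->C
  (5,8):dx=+1,dy=+2->C; (5,9):dx=-6,dy=-7->C; (6,7):dx=+4,dy=+3->C; (6,8):dx=+6,dy=+7->C
  (6,9):dx=-1,dy=-2->C; (7,8):dx=+2,dy=+4->C; (7,9):dx=-5,dy=-5->C; (8,9):dx=-7,dy=-9->C
Step 2: C = 35, D = 1, total pairs = 36.
Step 3: tau = (C - D)/(n(n-1)/2) = (35 - 1)/36 = 0.944444.
Step 4: Exact two-sided p-value (enumerate n! = 362880 permutations of y under H0): p = 0.000050.
Step 5: alpha = 0.1. reject H0.

tau_b = 0.9444 (C=35, D=1), p = 0.000050, reject H0.


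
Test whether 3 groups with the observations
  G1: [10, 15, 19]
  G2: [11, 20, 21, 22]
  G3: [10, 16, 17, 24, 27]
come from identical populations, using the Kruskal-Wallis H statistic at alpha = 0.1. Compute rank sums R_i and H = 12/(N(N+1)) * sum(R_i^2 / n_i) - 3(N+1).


Step 1: Combine all N = 12 observations and assign midranks.
sorted (value, group, rank): (10,G1,1.5), (10,G3,1.5), (11,G2,3), (15,G1,4), (16,G3,5), (17,G3,6), (19,G1,7), (20,G2,8), (21,G2,9), (22,G2,10), (24,G3,11), (27,G3,12)
Step 2: Sum ranks within each group.
R_1 = 12.5 (n_1 = 3)
R_2 = 30 (n_2 = 4)
R_3 = 35.5 (n_3 = 5)
Step 3: H = 12/(N(N+1)) * sum(R_i^2/n_i) - 3(N+1)
     = 12/(12*13) * (12.5^2/3 + 30^2/4 + 35.5^2/5) - 3*13
     = 0.076923 * 529.133 - 39
     = 1.702564.
Step 4: Ties present; correction factor C = 1 - 6/(12^3 - 12) = 0.996503. Corrected H = 1.702564 / 0.996503 = 1.708538.
Step 5: Under H0, H ~ chi^2(2); p-value = 0.425594.
Step 6: alpha = 0.1. fail to reject H0.

H = 1.7085, df = 2, p = 0.425594, fail to reject H0.


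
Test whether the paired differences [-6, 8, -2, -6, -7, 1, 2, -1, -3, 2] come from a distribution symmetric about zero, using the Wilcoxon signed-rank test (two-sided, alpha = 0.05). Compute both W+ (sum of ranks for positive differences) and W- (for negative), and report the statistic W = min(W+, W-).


Step 1: Drop any zero differences (none here) and take |d_i|.
|d| = [6, 8, 2, 6, 7, 1, 2, 1, 3, 2]
Step 2: Midrank |d_i| (ties get averaged ranks).
ranks: |6|->7.5, |8|->10, |2|->4, |6|->7.5, |7|->9, |1|->1.5, |2|->4, |1|->1.5, |3|->6, |2|->4
Step 3: Attach original signs; sum ranks with positive sign and with negative sign.
W+ = 10 + 1.5 + 4 + 4 = 19.5
W- = 7.5 + 4 + 7.5 + 9 + 1.5 + 6 = 35.5
(Check: W+ + W- = 55 should equal n(n+1)/2 = 55.)
Step 4: Test statistic W = min(W+, W-) = 19.5.
Step 5: Ties in |d|, so use the tie-corrected normal approximation.
        E[W] = n(n+1)/4 = 10*11/4 = 27.5.
        Tie groups: |d|=1 (t=2), |d|=2 (t=3), |d|=6 (t=2); sum(t^3 - t) = 36.
        Var[W] = n(n+1)(2n+1)/24 - sum(t^3-t)/48 = 2310/24 - 36/48 = 95.5.
        z = (W - E[W]) / sqrt(Var[W]) = (19.5 - 27.5) / 9.7724 = -0.8186.
        Two-sided p = 2*Phi(z) = 0.412997.
Step 6: alpha = 0.05. fail to reject H0.

W+ = 19.5, W- = 35.5, W = min = 19.5, p = 0.412997, fail to reject H0.


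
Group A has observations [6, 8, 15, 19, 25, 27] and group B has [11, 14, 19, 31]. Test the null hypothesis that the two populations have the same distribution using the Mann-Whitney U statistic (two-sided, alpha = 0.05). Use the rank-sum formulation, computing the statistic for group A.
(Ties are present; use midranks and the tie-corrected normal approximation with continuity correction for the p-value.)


Step 1: Combine and sort all 10 observations; assign midranks.
sorted (value, group): (6,X), (8,X), (11,Y), (14,Y), (15,X), (19,X), (19,Y), (25,X), (27,X), (31,Y)
ranks: 6->1, 8->2, 11->3, 14->4, 15->5, 19->6.5, 19->6.5, 25->8, 27->9, 31->10
Step 2: Rank sum for X: R1 = 1 + 2 + 5 + 6.5 + 8 + 9 = 31.5.
Step 3: U_X = R1 - n1(n1+1)/2 = 31.5 - 6*7/2 = 31.5 - 21 = 10.5.
       U_Y = n1*n2 - U_X = 24 - 10.5 = 13.5.
Step 4: Ties are present, so use the tie-corrected normal approximation (with continuity correction) for the p-value.
Step 5: p-value = 0.830664; compare to alpha = 0.05. fail to reject H0.

U_X = 10.5, p = 0.830664, fail to reject H0 at alpha = 0.05.


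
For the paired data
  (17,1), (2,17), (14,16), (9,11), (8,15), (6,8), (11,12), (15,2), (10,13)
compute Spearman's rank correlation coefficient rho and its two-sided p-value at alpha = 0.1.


Step 1: Rank x and y separately (midranks; no ties here).
rank(x): 17->9, 2->1, 14->7, 9->4, 8->3, 6->2, 11->6, 15->8, 10->5
rank(y): 1->1, 17->9, 16->8, 11->4, 15->7, 8->3, 12->5, 2->2, 13->6
Step 2: d_i = R_x(i) - R_y(i); compute d_i^2.
  (9-1)^2=64, (1-9)^2=64, (7-8)^2=1, (4-4)^2=0, (3-7)^2=16, (2-3)^2=1, (6-5)^2=1, (8-2)^2=36, (5-6)^2=1
sum(d^2) = 184.
Step 3: rho = 1 - 6*184 / (9*(9^2 - 1)) = 1 - 1104/720 = -0.533333.
Step 4: Under H0, t = rho * sqrt((n-2)/(1-rho^2)) = -1.6681 ~ t(7).
Step 5: Two-sided p-value from the t-distribution with 7 df = 0.139227.
Step 6: alpha = 0.1. fail to reject H0.

rho = -0.5333, p = 0.139227, fail to reject H0 at alpha = 0.1.


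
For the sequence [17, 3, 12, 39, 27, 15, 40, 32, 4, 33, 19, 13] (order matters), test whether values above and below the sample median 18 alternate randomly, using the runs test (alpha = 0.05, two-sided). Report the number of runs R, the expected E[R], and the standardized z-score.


Step 1: Compute median = 18; label A = above, B = below.
Labels in order: BBBAABAABAAB  (n_A = 6, n_B = 6)
Step 2: Count runs R = 7.
Step 3: Under H0 (random ordering), E[R] = 2*n_A*n_B/(n_A+n_B) + 1 = 2*6*6/12 + 1 = 7.0000.
        Var[R] = 2*n_A*n_B*(2*n_A*n_B - n_A - n_B) / ((n_A+n_B)^2 * (n_A+n_B-1)) = 4320/1584 = 2.7273.
        SD[R] = 1.6514.
Step 4: R = E[R], so z = 0 with no continuity correction.
Step 5: Two-sided p-value via normal approximation = 2*(1 - Phi(|z|)) = 1.000000.
Step 6: alpha = 0.05. fail to reject H0.

R = 7, z = 0.0000, p = 1.000000, fail to reject H0.


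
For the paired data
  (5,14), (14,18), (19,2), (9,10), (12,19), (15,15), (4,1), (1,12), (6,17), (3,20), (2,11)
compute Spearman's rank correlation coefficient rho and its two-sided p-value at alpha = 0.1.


Step 1: Rank x and y separately (midranks; no ties here).
rank(x): 5->5, 14->9, 19->11, 9->7, 12->8, 15->10, 4->4, 1->1, 6->6, 3->3, 2->2
rank(y): 14->6, 18->9, 2->2, 10->3, 19->10, 15->7, 1->1, 12->5, 17->8, 20->11, 11->4
Step 2: d_i = R_x(i) - R_y(i); compute d_i^2.
  (5-6)^2=1, (9-9)^2=0, (11-2)^2=81, (7-3)^2=16, (8-10)^2=4, (10-7)^2=9, (4-1)^2=9, (1-5)^2=16, (6-8)^2=4, (3-11)^2=64, (2-4)^2=4
sum(d^2) = 208.
Step 3: rho = 1 - 6*208 / (11*(11^2 - 1)) = 1 - 1248/1320 = 0.054545.
Step 4: Under H0, t = rho * sqrt((n-2)/(1-rho^2)) = 0.1639 ~ t(9).
Step 5: Two-sided p-value from the t-distribution with 9 df = 0.873447.
Step 6: alpha = 0.1. fail to reject H0.

rho = 0.0545, p = 0.873447, fail to reject H0 at alpha = 0.1.


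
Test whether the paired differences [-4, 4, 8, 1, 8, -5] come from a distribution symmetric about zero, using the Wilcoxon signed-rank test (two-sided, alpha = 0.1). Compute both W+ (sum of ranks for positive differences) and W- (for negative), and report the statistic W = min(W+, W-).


Step 1: Drop any zero differences (none here) and take |d_i|.
|d| = [4, 4, 8, 1, 8, 5]
Step 2: Midrank |d_i| (ties get averaged ranks).
ranks: |4|->2.5, |4|->2.5, |8|->5.5, |1|->1, |8|->5.5, |5|->4
Step 3: Attach original signs; sum ranks with positive sign and with negative sign.
W+ = 2.5 + 5.5 + 1 + 5.5 = 14.5
W- = 2.5 + 4 = 6.5
(Check: W+ + W- = 21 should equal n(n+1)/2 = 21.)
Step 4: Test statistic W = min(W+, W-) = 6.5.
Step 5: Ties in |d|, so use the tie-corrected normal approximation.
        E[W] = n(n+1)/4 = 6*7/4 = 10.5.
        Tie groups: |d|=4 (t=2), |d|=8 (t=2); sum(t^3 - t) = 12.
        Var[W] = n(n+1)(2n+1)/24 - sum(t^3-t)/48 = 546/24 - 12/48 = 22.5.
        z = (W - E[W]) / sqrt(Var[W]) = (6.5 - 10.5) / 4.7434 = -0.8433.
        Two-sided p = 2*Phi(z) = 0.399075.
Step 6: alpha = 0.1. fail to reject H0.

W+ = 14.5, W- = 6.5, W = min = 6.5, p = 0.399075, fail to reject H0.


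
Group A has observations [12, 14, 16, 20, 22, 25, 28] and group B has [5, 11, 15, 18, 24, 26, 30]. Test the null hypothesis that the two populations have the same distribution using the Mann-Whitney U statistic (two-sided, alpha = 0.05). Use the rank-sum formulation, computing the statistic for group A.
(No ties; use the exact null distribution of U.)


Step 1: Combine and sort all 14 observations; assign midranks.
sorted (value, group): (5,Y), (11,Y), (12,X), (14,X), (15,Y), (16,X), (18,Y), (20,X), (22,X), (24,Y), (25,X), (26,Y), (28,X), (30,Y)
ranks: 5->1, 11->2, 12->3, 14->4, 15->5, 16->6, 18->7, 20->8, 22->9, 24->10, 25->11, 26->12, 28->13, 30->14
Step 2: Rank sum for X: R1 = 3 + 4 + 6 + 8 + 9 + 11 + 13 = 54.
Step 3: U_X = R1 - n1(n1+1)/2 = 54 - 7*8/2 = 54 - 28 = 26.
       U_Y = n1*n2 - U_X = 49 - 26 = 23.
Step 4: No ties, so the exact null distribution of U (based on enumerating the C(14,7) = 3432 equally likely rank assignments) gives the two-sided p-value.
Step 5: p-value = 0.901515; compare to alpha = 0.05. fail to reject H0.

U_X = 26, p = 0.901515, fail to reject H0 at alpha = 0.05.


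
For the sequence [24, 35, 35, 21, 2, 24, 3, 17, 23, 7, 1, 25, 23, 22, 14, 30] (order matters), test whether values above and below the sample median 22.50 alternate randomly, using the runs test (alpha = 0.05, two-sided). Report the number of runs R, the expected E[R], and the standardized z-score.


Step 1: Compute median = 22.50; label A = above, B = below.
Labels in order: AAABBABBABBAABBA  (n_A = 8, n_B = 8)
Step 2: Count runs R = 9.
Step 3: Under H0 (random ordering), E[R] = 2*n_A*n_B/(n_A+n_B) + 1 = 2*8*8/16 + 1 = 9.0000.
        Var[R] = 2*n_A*n_B*(2*n_A*n_B - n_A - n_B) / ((n_A+n_B)^2 * (n_A+n_B-1)) = 14336/3840 = 3.7333.
        SD[R] = 1.9322.
Step 4: R = E[R], so z = 0 with no continuity correction.
Step 5: Two-sided p-value via normal approximation = 2*(1 - Phi(|z|)) = 1.000000.
Step 6: alpha = 0.05. fail to reject H0.

R = 9, z = 0.0000, p = 1.000000, fail to reject H0.


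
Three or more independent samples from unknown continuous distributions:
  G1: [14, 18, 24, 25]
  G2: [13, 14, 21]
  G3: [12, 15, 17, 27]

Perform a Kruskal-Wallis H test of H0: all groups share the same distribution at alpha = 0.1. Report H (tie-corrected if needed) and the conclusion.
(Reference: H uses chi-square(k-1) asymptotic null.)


Step 1: Combine all N = 11 observations and assign midranks.
sorted (value, group, rank): (12,G3,1), (13,G2,2), (14,G1,3.5), (14,G2,3.5), (15,G3,5), (17,G3,6), (18,G1,7), (21,G2,8), (24,G1,9), (25,G1,10), (27,G3,11)
Step 2: Sum ranks within each group.
R_1 = 29.5 (n_1 = 4)
R_2 = 13.5 (n_2 = 3)
R_3 = 23 (n_3 = 4)
Step 3: H = 12/(N(N+1)) * sum(R_i^2/n_i) - 3(N+1)
     = 12/(11*12) * (29.5^2/4 + 13.5^2/3 + 23^2/4) - 3*12
     = 0.090909 * 410.562 - 36
     = 1.323864.
Step 4: Ties present; correction factor C = 1 - 6/(11^3 - 11) = 0.995455. Corrected H = 1.323864 / 0.995455 = 1.329909.
Step 5: Under H0, H ~ chi^2(2); p-value = 0.514297.
Step 6: alpha = 0.1. fail to reject H0.

H = 1.3299, df = 2, p = 0.514297, fail to reject H0.


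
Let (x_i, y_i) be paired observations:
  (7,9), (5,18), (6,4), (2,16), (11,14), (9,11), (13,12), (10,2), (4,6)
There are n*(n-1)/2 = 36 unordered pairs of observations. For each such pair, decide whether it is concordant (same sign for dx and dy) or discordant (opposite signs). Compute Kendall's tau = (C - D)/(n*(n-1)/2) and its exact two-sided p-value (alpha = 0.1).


Step 1: Enumerate the 36 unordered pairs (i,j) with i<j and classify each by sign(x_j-x_i) * sign(y_j-y_i).
  (1,2):dx=-2,dy=+9->D; (1,3):dx=-1,dy=-5->C; (1,4):dx=-5,dy=+7->D; (1,5):dx=+4,dy=+5->C
  (1,6):dx=+2,dy=+2->C; (1,7):dx=+6,dy=+3->C; (1,8):dx=+3,dy=-7->D; (1,9):dx=-3,dy=-3->C
  (2,3):dx=+1,dy=-14->D; (2,4):dx=-3,dy=-2->C; (2,5):dx=+6,dy=-4->D; (2,6):dx=+4,dy=-7->D
  (2,7):dx=+8,dy=-6->D; (2,8):dx=+5,dy=-16->D; (2,9):dx=-1,dy=-12->C; (3,4):dx=-4,dy=+12->D
  (3,5):dx=+5,dy=+10->C; (3,6):dx=+3,dy=+7->C; (3,7):dx=+7,dy=+8->C; (3,8):dx=+4,dy=-2->D
  (3,9):dx=-2,dy=+2->D; (4,5):dx=+9,dy=-2->D; (4,6):dx=+7,dy=-5->D; (4,7):dx=+11,dy=-4->D
  (4,8):dx=+8,dy=-14->D; (4,9):dx=+2,dy=-10->D; (5,6):dx=-2,dy=-3->C; (5,7):dx=+2,dy=-2->D
  (5,8):dx=-1,dy=-12->C; (5,9):dx=-7,dy=-8->C; (6,7):dx=+4,dy=+1->C; (6,8):dx=+1,dy=-9->D
  (6,9):dx=-5,dy=-5->C; (7,8):dx=-3,dy=-10->C; (7,9):dx=-9,dy=-6->C; (8,9):dx=-6,dy=+4->D
Step 2: C = 17, D = 19, total pairs = 36.
Step 3: tau = (C - D)/(n(n-1)/2) = (17 - 19)/36 = -0.055556.
Step 4: Exact two-sided p-value (enumerate n! = 362880 permutations of y under H0): p = 0.919455.
Step 5: alpha = 0.1. fail to reject H0.

tau_b = -0.0556 (C=17, D=19), p = 0.919455, fail to reject H0.


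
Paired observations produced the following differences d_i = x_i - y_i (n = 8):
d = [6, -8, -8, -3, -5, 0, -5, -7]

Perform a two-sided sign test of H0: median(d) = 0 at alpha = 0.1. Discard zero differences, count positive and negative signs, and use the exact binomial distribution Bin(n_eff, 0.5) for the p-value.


Step 1: Discard zero differences. Original n = 8; n_eff = number of nonzero differences = 7.
Nonzero differences (with sign): +6, -8, -8, -3, -5, -5, -7
Step 2: Count signs: positive = 1, negative = 6.
Step 3: Under H0: P(positive) = 0.5, so the number of positives S ~ Bin(7, 0.5).
Step 4: Two-sided exact p-value = sum of Bin(7,0.5) probabilities at or below the observed probability = 0.125000.
Step 5: alpha = 0.1. fail to reject H0.

n_eff = 7, pos = 1, neg = 6, p = 0.125000, fail to reject H0.


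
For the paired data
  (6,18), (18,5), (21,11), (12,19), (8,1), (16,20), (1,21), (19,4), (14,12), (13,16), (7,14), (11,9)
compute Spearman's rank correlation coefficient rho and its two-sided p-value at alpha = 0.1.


Step 1: Rank x and y separately (midranks; no ties here).
rank(x): 6->2, 18->10, 21->12, 12->6, 8->4, 16->9, 1->1, 19->11, 14->8, 13->7, 7->3, 11->5
rank(y): 18->9, 5->3, 11->5, 19->10, 1->1, 20->11, 21->12, 4->2, 12->6, 16->8, 14->7, 9->4
Step 2: d_i = R_x(i) - R_y(i); compute d_i^2.
  (2-9)^2=49, (10-3)^2=49, (12-5)^2=49, (6-10)^2=16, (4-1)^2=9, (9-11)^2=4, (1-12)^2=121, (11-2)^2=81, (8-6)^2=4, (7-8)^2=1, (3-7)^2=16, (5-4)^2=1
sum(d^2) = 400.
Step 3: rho = 1 - 6*400 / (12*(12^2 - 1)) = 1 - 2400/1716 = -0.398601.
Step 4: Under H0, t = rho * sqrt((n-2)/(1-rho^2)) = -1.3744 ~ t(10).
Step 5: Two-sided p-value from the t-distribution with 10 df = 0.199335.
Step 6: alpha = 0.1. fail to reject H0.

rho = -0.3986, p = 0.199335, fail to reject H0 at alpha = 0.1.


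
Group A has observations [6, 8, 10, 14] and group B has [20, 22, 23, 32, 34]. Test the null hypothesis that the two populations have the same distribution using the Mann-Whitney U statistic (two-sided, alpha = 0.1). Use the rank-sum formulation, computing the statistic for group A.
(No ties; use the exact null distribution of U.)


Step 1: Combine and sort all 9 observations; assign midranks.
sorted (value, group): (6,X), (8,X), (10,X), (14,X), (20,Y), (22,Y), (23,Y), (32,Y), (34,Y)
ranks: 6->1, 8->2, 10->3, 14->4, 20->5, 22->6, 23->7, 32->8, 34->9
Step 2: Rank sum for X: R1 = 1 + 2 + 3 + 4 = 10.
Step 3: U_X = R1 - n1(n1+1)/2 = 10 - 4*5/2 = 10 - 10 = 0.
       U_Y = n1*n2 - U_X = 20 - 0 = 20.
Step 4: No ties, so the exact null distribution of U (based on enumerating the C(9,4) = 126 equally likely rank assignments) gives the two-sided p-value.
Step 5: p-value = 0.015873; compare to alpha = 0.1. reject H0.

U_X = 0, p = 0.015873, reject H0 at alpha = 0.1.


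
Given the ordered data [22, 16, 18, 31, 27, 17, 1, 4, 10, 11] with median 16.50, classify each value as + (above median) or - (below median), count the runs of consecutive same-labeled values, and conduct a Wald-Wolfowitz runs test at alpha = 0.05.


Step 1: Compute median = 16.50; label A = above, B = below.
Labels in order: ABAAAABBBB  (n_A = 5, n_B = 5)
Step 2: Count runs R = 4.
Step 3: Under H0 (random ordering), E[R] = 2*n_A*n_B/(n_A+n_B) + 1 = 2*5*5/10 + 1 = 6.0000.
        Var[R] = 2*n_A*n_B*(2*n_A*n_B - n_A - n_B) / ((n_A+n_B)^2 * (n_A+n_B-1)) = 2000/900 = 2.2222.
        SD[R] = 1.4907.
Step 4: Continuity-corrected z = (R + 0.5 - E[R]) / SD[R] = (4 + 0.5 - 6.0000) / 1.4907 = -1.0062.
Step 5: Two-sided p-value via normal approximation = 2*(1 - Phi(|z|)) = 0.314305.
Step 6: alpha = 0.05. fail to reject H0.

R = 4, z = -1.0062, p = 0.314305, fail to reject H0.


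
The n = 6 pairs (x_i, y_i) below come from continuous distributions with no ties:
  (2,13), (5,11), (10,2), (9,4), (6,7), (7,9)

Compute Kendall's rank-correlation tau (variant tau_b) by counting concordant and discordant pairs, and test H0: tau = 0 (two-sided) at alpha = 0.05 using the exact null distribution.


Step 1: Enumerate the 15 unordered pairs (i,j) with i<j and classify each by sign(x_j-x_i) * sign(y_j-y_i).
  (1,2):dx=+3,dy=-2->D; (1,3):dx=+8,dy=-11->D; (1,4):dx=+7,dy=-9->D; (1,5):dx=+4,dy=-6->D
  (1,6):dx=+5,dy=-4->D; (2,3):dx=+5,dy=-9->D; (2,4):dx=+4,dy=-7->D; (2,5):dx=+1,dy=-4->D
  (2,6):dx=+2,dy=-2->D; (3,4):dx=-1,dy=+2->D; (3,5):dx=-4,dy=+5->D; (3,6):dx=-3,dy=+7->D
  (4,5):dx=-3,dy=+3->D; (4,6):dx=-2,dy=+5->D; (5,6):dx=+1,dy=+2->C
Step 2: C = 1, D = 14, total pairs = 15.
Step 3: tau = (C - D)/(n(n-1)/2) = (1 - 14)/15 = -0.866667.
Step 4: Exact two-sided p-value (enumerate n! = 720 permutations of y under H0): p = 0.016667.
Step 5: alpha = 0.05. reject H0.

tau_b = -0.8667 (C=1, D=14), p = 0.016667, reject H0.


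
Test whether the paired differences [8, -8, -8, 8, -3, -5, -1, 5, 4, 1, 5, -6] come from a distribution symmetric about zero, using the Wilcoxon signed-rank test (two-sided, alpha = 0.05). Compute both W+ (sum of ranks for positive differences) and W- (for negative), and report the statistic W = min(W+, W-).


Step 1: Drop any zero differences (none here) and take |d_i|.
|d| = [8, 8, 8, 8, 3, 5, 1, 5, 4, 1, 5, 6]
Step 2: Midrank |d_i| (ties get averaged ranks).
ranks: |8|->10.5, |8|->10.5, |8|->10.5, |8|->10.5, |3|->3, |5|->6, |1|->1.5, |5|->6, |4|->4, |1|->1.5, |5|->6, |6|->8
Step 3: Attach original signs; sum ranks with positive sign and with negative sign.
W+ = 10.5 + 10.5 + 6 + 4 + 1.5 + 6 = 38.5
W- = 10.5 + 10.5 + 3 + 6 + 1.5 + 8 = 39.5
(Check: W+ + W- = 78 should equal n(n+1)/2 = 78.)
Step 4: Test statistic W = min(W+, W-) = 38.5.
Step 5: Ties in |d|, so use the tie-corrected normal approximation.
        E[W] = n(n+1)/4 = 12*13/4 = 39.
        Tie groups: |d|=1 (t=2), |d|=5 (t=3), |d|=8 (t=4); sum(t^3 - t) = 90.
        Var[W] = n(n+1)(2n+1)/24 - sum(t^3-t)/48 = 3900/24 - 90/48 = 160.625.
        z = (W - E[W]) / sqrt(Var[W]) = (38.5 - 39) / 12.6738 = -0.0395.
        Two-sided p = 2*Phi(z) = 0.968530.
Step 6: alpha = 0.05. fail to reject H0.

W+ = 38.5, W- = 39.5, W = min = 38.5, p = 0.968530, fail to reject H0.


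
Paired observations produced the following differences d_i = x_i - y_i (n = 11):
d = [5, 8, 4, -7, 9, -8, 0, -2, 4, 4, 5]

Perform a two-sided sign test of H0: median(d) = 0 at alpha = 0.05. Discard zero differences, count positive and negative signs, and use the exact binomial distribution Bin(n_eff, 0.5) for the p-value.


Step 1: Discard zero differences. Original n = 11; n_eff = number of nonzero differences = 10.
Nonzero differences (with sign): +5, +8, +4, -7, +9, -8, -2, +4, +4, +5
Step 2: Count signs: positive = 7, negative = 3.
Step 3: Under H0: P(positive) = 0.5, so the number of positives S ~ Bin(10, 0.5).
Step 4: Two-sided exact p-value = sum of Bin(10,0.5) probabilities at or below the observed probability = 0.343750.
Step 5: alpha = 0.05. fail to reject H0.

n_eff = 10, pos = 7, neg = 3, p = 0.343750, fail to reject H0.


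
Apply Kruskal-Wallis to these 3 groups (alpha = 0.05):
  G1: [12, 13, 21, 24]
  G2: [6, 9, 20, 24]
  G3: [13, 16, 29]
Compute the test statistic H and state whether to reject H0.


Step 1: Combine all N = 11 observations and assign midranks.
sorted (value, group, rank): (6,G2,1), (9,G2,2), (12,G1,3), (13,G1,4.5), (13,G3,4.5), (16,G3,6), (20,G2,7), (21,G1,8), (24,G1,9.5), (24,G2,9.5), (29,G3,11)
Step 2: Sum ranks within each group.
R_1 = 25 (n_1 = 4)
R_2 = 19.5 (n_2 = 4)
R_3 = 21.5 (n_3 = 3)
Step 3: H = 12/(N(N+1)) * sum(R_i^2/n_i) - 3(N+1)
     = 12/(11*12) * (25^2/4 + 19.5^2/4 + 21.5^2/3) - 3*12
     = 0.090909 * 405.396 - 36
     = 0.854167.
Step 4: Ties present; correction factor C = 1 - 12/(11^3 - 11) = 0.990909. Corrected H = 0.854167 / 0.990909 = 0.862003.
Step 5: Under H0, H ~ chi^2(2); p-value = 0.649858.
Step 6: alpha = 0.05. fail to reject H0.

H = 0.8620, df = 2, p = 0.649858, fail to reject H0.


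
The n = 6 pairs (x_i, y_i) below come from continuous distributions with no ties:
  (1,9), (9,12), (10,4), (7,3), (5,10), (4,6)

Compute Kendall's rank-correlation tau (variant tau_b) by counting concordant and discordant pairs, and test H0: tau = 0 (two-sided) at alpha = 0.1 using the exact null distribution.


Step 1: Enumerate the 15 unordered pairs (i,j) with i<j and classify each by sign(x_j-x_i) * sign(y_j-y_i).
  (1,2):dx=+8,dy=+3->C; (1,3):dx=+9,dy=-5->D; (1,4):dx=+6,dy=-6->D; (1,5):dx=+4,dy=+1->C
  (1,6):dx=+3,dy=-3->D; (2,3):dx=+1,dy=-8->D; (2,4):dx=-2,dy=-9->C; (2,5):dx=-4,dy=-2->C
  (2,6):dx=-5,dy=-6->C; (3,4):dx=-3,dy=-1->C; (3,5):dx=-5,dy=+6->D; (3,6):dx=-6,dy=+2->D
  (4,5):dx=-2,dy=+7->D; (4,6):dx=-3,dy=+3->D; (5,6):dx=-1,dy=-4->C
Step 2: C = 7, D = 8, total pairs = 15.
Step 3: tau = (C - D)/(n(n-1)/2) = (7 - 8)/15 = -0.066667.
Step 4: Exact two-sided p-value (enumerate n! = 720 permutations of y under H0): p = 1.000000.
Step 5: alpha = 0.1. fail to reject H0.

tau_b = -0.0667 (C=7, D=8), p = 1.000000, fail to reject H0.


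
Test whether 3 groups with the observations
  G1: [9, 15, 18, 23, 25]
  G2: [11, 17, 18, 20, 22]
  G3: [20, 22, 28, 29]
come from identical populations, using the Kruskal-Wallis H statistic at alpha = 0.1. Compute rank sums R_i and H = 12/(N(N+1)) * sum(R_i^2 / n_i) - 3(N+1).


Step 1: Combine all N = 14 observations and assign midranks.
sorted (value, group, rank): (9,G1,1), (11,G2,2), (15,G1,3), (17,G2,4), (18,G1,5.5), (18,G2,5.5), (20,G2,7.5), (20,G3,7.5), (22,G2,9.5), (22,G3,9.5), (23,G1,11), (25,G1,12), (28,G3,13), (29,G3,14)
Step 2: Sum ranks within each group.
R_1 = 32.5 (n_1 = 5)
R_2 = 28.5 (n_2 = 5)
R_3 = 44 (n_3 = 4)
Step 3: H = 12/(N(N+1)) * sum(R_i^2/n_i) - 3(N+1)
     = 12/(14*15) * (32.5^2/5 + 28.5^2/5 + 44^2/4) - 3*15
     = 0.057143 * 857.7 - 45
     = 4.011429.
Step 4: Ties present; correction factor C = 1 - 18/(14^3 - 14) = 0.993407. Corrected H = 4.011429 / 0.993407 = 4.038053.
Step 5: Under H0, H ~ chi^2(2); p-value = 0.132785.
Step 6: alpha = 0.1. fail to reject H0.

H = 4.0381, df = 2, p = 0.132785, fail to reject H0.


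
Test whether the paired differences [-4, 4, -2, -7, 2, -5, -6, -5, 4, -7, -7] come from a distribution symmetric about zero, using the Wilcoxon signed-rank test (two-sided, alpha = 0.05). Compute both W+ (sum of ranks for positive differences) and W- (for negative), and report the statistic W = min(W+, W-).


Step 1: Drop any zero differences (none here) and take |d_i|.
|d| = [4, 4, 2, 7, 2, 5, 6, 5, 4, 7, 7]
Step 2: Midrank |d_i| (ties get averaged ranks).
ranks: |4|->4, |4|->4, |2|->1.5, |7|->10, |2|->1.5, |5|->6.5, |6|->8, |5|->6.5, |4|->4, |7|->10, |7|->10
Step 3: Attach original signs; sum ranks with positive sign and with negative sign.
W+ = 4 + 1.5 + 4 = 9.5
W- = 4 + 1.5 + 10 + 6.5 + 8 + 6.5 + 10 + 10 = 56.5
(Check: W+ + W- = 66 should equal n(n+1)/2 = 66.)
Step 4: Test statistic W = min(W+, W-) = 9.5.
Step 5: Ties in |d|, so use the tie-corrected normal approximation.
        E[W] = n(n+1)/4 = 11*12/4 = 33.
        Tie groups: |d|=2 (t=2), |d|=4 (t=3), |d|=5 (t=2), |d|=7 (t=3); sum(t^3 - t) = 60.
        Var[W] = n(n+1)(2n+1)/24 - sum(t^3-t)/48 = 3036/24 - 60/48 = 125.25.
        z = (W - E[W]) / sqrt(Var[W]) = (9.5 - 33) / 11.1915 = -2.0998.
        Two-sided p = 2*Phi(z) = 0.035746.
Step 6: alpha = 0.05. reject H0.

W+ = 9.5, W- = 56.5, W = min = 9.5, p = 0.035746, reject H0.


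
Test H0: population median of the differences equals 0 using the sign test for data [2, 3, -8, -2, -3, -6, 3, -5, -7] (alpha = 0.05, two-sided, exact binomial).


Step 1: Discard zero differences. Original n = 9; n_eff = number of nonzero differences = 9.
Nonzero differences (with sign): +2, +3, -8, -2, -3, -6, +3, -5, -7
Step 2: Count signs: positive = 3, negative = 6.
Step 3: Under H0: P(positive) = 0.5, so the number of positives S ~ Bin(9, 0.5).
Step 4: Two-sided exact p-value = sum of Bin(9,0.5) probabilities at or below the observed probability = 0.507812.
Step 5: alpha = 0.05. fail to reject H0.

n_eff = 9, pos = 3, neg = 6, p = 0.507812, fail to reject H0.


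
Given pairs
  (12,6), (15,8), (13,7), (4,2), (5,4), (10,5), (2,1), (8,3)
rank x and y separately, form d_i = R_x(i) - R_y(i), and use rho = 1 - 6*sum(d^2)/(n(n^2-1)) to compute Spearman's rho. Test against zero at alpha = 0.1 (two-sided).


Step 1: Rank x and y separately (midranks; no ties here).
rank(x): 12->6, 15->8, 13->7, 4->2, 5->3, 10->5, 2->1, 8->4
rank(y): 6->6, 8->8, 7->7, 2->2, 4->4, 5->5, 1->1, 3->3
Step 2: d_i = R_x(i) - R_y(i); compute d_i^2.
  (6-6)^2=0, (8-8)^2=0, (7-7)^2=0, (2-2)^2=0, (3-4)^2=1, (5-5)^2=0, (1-1)^2=0, (4-3)^2=1
sum(d^2) = 2.
Step 3: rho = 1 - 6*2 / (8*(8^2 - 1)) = 1 - 12/504 = 0.976190.
Step 4: Under H0, t = rho * sqrt((n-2)/(1-rho^2)) = 11.0235 ~ t(6).
Step 5: Two-sided p-value from the t-distribution with 6 df = 0.000033.
Step 6: alpha = 0.1. reject H0.

rho = 0.9762, p = 0.000033, reject H0 at alpha = 0.1.


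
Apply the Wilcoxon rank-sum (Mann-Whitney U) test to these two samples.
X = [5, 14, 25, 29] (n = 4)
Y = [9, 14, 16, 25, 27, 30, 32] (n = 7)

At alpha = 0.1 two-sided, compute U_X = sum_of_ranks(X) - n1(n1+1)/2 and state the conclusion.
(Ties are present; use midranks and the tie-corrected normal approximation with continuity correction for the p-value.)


Step 1: Combine and sort all 11 observations; assign midranks.
sorted (value, group): (5,X), (9,Y), (14,X), (14,Y), (16,Y), (25,X), (25,Y), (27,Y), (29,X), (30,Y), (32,Y)
ranks: 5->1, 9->2, 14->3.5, 14->3.5, 16->5, 25->6.5, 25->6.5, 27->8, 29->9, 30->10, 32->11
Step 2: Rank sum for X: R1 = 1 + 3.5 + 6.5 + 9 = 20.
Step 3: U_X = R1 - n1(n1+1)/2 = 20 - 4*5/2 = 20 - 10 = 10.
       U_Y = n1*n2 - U_X = 28 - 10 = 18.
Step 4: Ties are present, so use the tie-corrected normal approximation (with continuity correction) for the p-value.
Step 5: p-value = 0.506393; compare to alpha = 0.1. fail to reject H0.

U_X = 10, p = 0.506393, fail to reject H0 at alpha = 0.1.


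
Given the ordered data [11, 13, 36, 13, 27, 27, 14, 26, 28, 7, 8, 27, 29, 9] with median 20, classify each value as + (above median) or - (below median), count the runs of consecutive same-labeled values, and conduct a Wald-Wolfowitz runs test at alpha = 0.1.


Step 1: Compute median = 20; label A = above, B = below.
Labels in order: BBABAABAABBAAB  (n_A = 7, n_B = 7)
Step 2: Count runs R = 9.
Step 3: Under H0 (random ordering), E[R] = 2*n_A*n_B/(n_A+n_B) + 1 = 2*7*7/14 + 1 = 8.0000.
        Var[R] = 2*n_A*n_B*(2*n_A*n_B - n_A - n_B) / ((n_A+n_B)^2 * (n_A+n_B-1)) = 8232/2548 = 3.2308.
        SD[R] = 1.7974.
Step 4: Continuity-corrected z = (R - 0.5 - E[R]) / SD[R] = (9 - 0.5 - 8.0000) / 1.7974 = 0.2782.
Step 5: Two-sided p-value via normal approximation = 2*(1 - Phi(|z|)) = 0.780879.
Step 6: alpha = 0.1. fail to reject H0.

R = 9, z = 0.2782, p = 0.780879, fail to reject H0.


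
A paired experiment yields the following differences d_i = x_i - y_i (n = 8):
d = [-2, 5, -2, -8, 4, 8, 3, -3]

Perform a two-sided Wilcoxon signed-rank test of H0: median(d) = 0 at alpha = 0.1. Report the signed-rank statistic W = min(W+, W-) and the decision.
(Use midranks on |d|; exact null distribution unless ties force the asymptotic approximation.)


Step 1: Drop any zero differences (none here) and take |d_i|.
|d| = [2, 5, 2, 8, 4, 8, 3, 3]
Step 2: Midrank |d_i| (ties get averaged ranks).
ranks: |2|->1.5, |5|->6, |2|->1.5, |8|->7.5, |4|->5, |8|->7.5, |3|->3.5, |3|->3.5
Step 3: Attach original signs; sum ranks with positive sign and with negative sign.
W+ = 6 + 5 + 7.5 + 3.5 = 22
W- = 1.5 + 1.5 + 7.5 + 3.5 = 14
(Check: W+ + W- = 36 should equal n(n+1)/2 = 36.)
Step 4: Test statistic W = min(W+, W-) = 14.
Step 5: Ties in |d|, so use the tie-corrected normal approximation.
        E[W] = n(n+1)/4 = 8*9/4 = 18.
        Tie groups: |d|=2 (t=2), |d|=3 (t=2), |d|=8 (t=2); sum(t^3 - t) = 18.
        Var[W] = n(n+1)(2n+1)/24 - sum(t^3-t)/48 = 1224/24 - 18/48 = 50.625.
        z = (W - E[W]) / sqrt(Var[W]) = (14 - 18) / 7.1151 = -0.5622.
        Two-sided p = 2*Phi(z) = 0.573992.
Step 6: alpha = 0.1. fail to reject H0.

W+ = 22, W- = 14, W = min = 14, p = 0.573992, fail to reject H0.


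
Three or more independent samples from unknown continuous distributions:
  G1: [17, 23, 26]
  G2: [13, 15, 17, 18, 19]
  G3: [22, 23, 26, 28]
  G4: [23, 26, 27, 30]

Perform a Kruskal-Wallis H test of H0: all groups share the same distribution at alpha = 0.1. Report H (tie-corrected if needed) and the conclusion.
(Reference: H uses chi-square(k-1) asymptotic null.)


Step 1: Combine all N = 16 observations and assign midranks.
sorted (value, group, rank): (13,G2,1), (15,G2,2), (17,G1,3.5), (17,G2,3.5), (18,G2,5), (19,G2,6), (22,G3,7), (23,G1,9), (23,G3,9), (23,G4,9), (26,G1,12), (26,G3,12), (26,G4,12), (27,G4,14), (28,G3,15), (30,G4,16)
Step 2: Sum ranks within each group.
R_1 = 24.5 (n_1 = 3)
R_2 = 17.5 (n_2 = 5)
R_3 = 43 (n_3 = 4)
R_4 = 51 (n_4 = 4)
Step 3: H = 12/(N(N+1)) * sum(R_i^2/n_i) - 3(N+1)
     = 12/(16*17) * (24.5^2/3 + 17.5^2/5 + 43^2/4 + 51^2/4) - 3*17
     = 0.044118 * 1373.83 - 51
     = 9.610294.
Step 4: Ties present; correction factor C = 1 - 54/(16^3 - 16) = 0.986765. Corrected H = 9.610294 / 0.986765 = 9.739195.
Step 5: Under H0, H ~ chi^2(3); p-value = 0.020918.
Step 6: alpha = 0.1. reject H0.

H = 9.7392, df = 3, p = 0.020918, reject H0.


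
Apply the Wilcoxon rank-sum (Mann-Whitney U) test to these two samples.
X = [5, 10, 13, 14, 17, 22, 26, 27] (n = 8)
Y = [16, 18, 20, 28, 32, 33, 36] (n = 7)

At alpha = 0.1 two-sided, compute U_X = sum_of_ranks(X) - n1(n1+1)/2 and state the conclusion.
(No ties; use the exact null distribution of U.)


Step 1: Combine and sort all 15 observations; assign midranks.
sorted (value, group): (5,X), (10,X), (13,X), (14,X), (16,Y), (17,X), (18,Y), (20,Y), (22,X), (26,X), (27,X), (28,Y), (32,Y), (33,Y), (36,Y)
ranks: 5->1, 10->2, 13->3, 14->4, 16->5, 17->6, 18->7, 20->8, 22->9, 26->10, 27->11, 28->12, 32->13, 33->14, 36->15
Step 2: Rank sum for X: R1 = 1 + 2 + 3 + 4 + 6 + 9 + 10 + 11 = 46.
Step 3: U_X = R1 - n1(n1+1)/2 = 46 - 8*9/2 = 46 - 36 = 10.
       U_Y = n1*n2 - U_X = 56 - 10 = 46.
Step 4: No ties, so the exact null distribution of U (based on enumerating the C(15,8) = 6435 equally likely rank assignments) gives the two-sided p-value.
Step 5: p-value = 0.040093; compare to alpha = 0.1. reject H0.

U_X = 10, p = 0.040093, reject H0 at alpha = 0.1.


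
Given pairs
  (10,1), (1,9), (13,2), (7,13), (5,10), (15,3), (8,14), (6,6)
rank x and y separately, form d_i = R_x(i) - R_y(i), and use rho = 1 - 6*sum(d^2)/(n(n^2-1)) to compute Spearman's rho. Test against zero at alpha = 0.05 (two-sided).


Step 1: Rank x and y separately (midranks; no ties here).
rank(x): 10->6, 1->1, 13->7, 7->4, 5->2, 15->8, 8->5, 6->3
rank(y): 1->1, 9->5, 2->2, 13->7, 10->6, 3->3, 14->8, 6->4
Step 2: d_i = R_x(i) - R_y(i); compute d_i^2.
  (6-1)^2=25, (1-5)^2=16, (7-2)^2=25, (4-7)^2=9, (2-6)^2=16, (8-3)^2=25, (5-8)^2=9, (3-4)^2=1
sum(d^2) = 126.
Step 3: rho = 1 - 6*126 / (8*(8^2 - 1)) = 1 - 756/504 = -0.500000.
Step 4: Under H0, t = rho * sqrt((n-2)/(1-rho^2)) = -1.4142 ~ t(6).
Step 5: Two-sided p-value from the t-distribution with 6 df = 0.207031.
Step 6: alpha = 0.05. fail to reject H0.

rho = -0.5000, p = 0.207031, fail to reject H0 at alpha = 0.05.


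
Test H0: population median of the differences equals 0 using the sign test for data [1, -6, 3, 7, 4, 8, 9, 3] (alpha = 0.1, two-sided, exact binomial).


Step 1: Discard zero differences. Original n = 8; n_eff = number of nonzero differences = 8.
Nonzero differences (with sign): +1, -6, +3, +7, +4, +8, +9, +3
Step 2: Count signs: positive = 7, negative = 1.
Step 3: Under H0: P(positive) = 0.5, so the number of positives S ~ Bin(8, 0.5).
Step 4: Two-sided exact p-value = sum of Bin(8,0.5) probabilities at or below the observed probability = 0.070312.
Step 5: alpha = 0.1. reject H0.

n_eff = 8, pos = 7, neg = 1, p = 0.070312, reject H0.


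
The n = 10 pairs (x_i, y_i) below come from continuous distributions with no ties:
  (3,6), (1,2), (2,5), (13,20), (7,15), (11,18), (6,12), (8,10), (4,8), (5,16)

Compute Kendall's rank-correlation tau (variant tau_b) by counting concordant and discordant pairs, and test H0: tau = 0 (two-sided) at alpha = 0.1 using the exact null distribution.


Step 1: Enumerate the 45 unordered pairs (i,j) with i<j and classify each by sign(x_j-x_i) * sign(y_j-y_i).
  (1,2):dx=-2,dy=-4->C; (1,3):dx=-1,dy=-1->C; (1,4):dx=+10,dy=+14->C; (1,5):dx=+4,dy=+9->C
  (1,6):dx=+8,dy=+12->C; (1,7):dx=+3,dy=+6->C; (1,8):dx=+5,dy=+4->C; (1,9):dx=+1,dy=+2->C
  (1,10):dx=+2,dy=+10->C; (2,3):dx=+1,dy=+3->C; (2,4):dx=+12,dy=+18->C; (2,5):dx=+6,dy=+13->C
  (2,6):dx=+10,dy=+16->C; (2,7):dx=+5,dy=+10->C; (2,8):dx=+7,dy=+8->C; (2,9):dx=+3,dy=+6->C
  (2,10):dx=+4,dy=+14->C; (3,4):dx=+11,dy=+15->C; (3,5):dx=+5,dy=+10->C; (3,6):dx=+9,dy=+13->C
  (3,7):dx=+4,dy=+7->C; (3,8):dx=+6,dy=+5->C; (3,9):dx=+2,dy=+3->C; (3,10):dx=+3,dy=+11->C
  (4,5):dx=-6,dy=-5->C; (4,6):dx=-2,dy=-2->C; (4,7):dx=-7,dy=-8->C; (4,8):dx=-5,dy=-10->C
  (4,9):dx=-9,dy=-12->C; (4,10):dx=-8,dy=-4->C; (5,6):dx=+4,dy=+3->C; (5,7):dx=-1,dy=-3->C
  (5,8):dx=+1,dy=-5->D; (5,9):dx=-3,dy=-7->C; (5,10):dx=-2,dy=+1->D; (6,7):dx=-5,dy=-6->C
  (6,8):dx=-3,dy=-8->C; (6,9):dx=-7,dy=-10->C; (6,10):dx=-6,dy=-2->C; (7,8):dx=+2,dy=-2->D
  (7,9):dx=-2,dy=-4->C; (7,10):dx=-1,dy=+4->D; (8,9):dx=-4,dy=-2->C; (8,10):dx=-3,dy=+6->D
  (9,10):dx=+1,dy=+8->C
Step 2: C = 40, D = 5, total pairs = 45.
Step 3: tau = (C - D)/(n(n-1)/2) = (40 - 5)/45 = 0.777778.
Step 4: Exact two-sided p-value (enumerate n! = 3628800 permutations of y under H0): p = 0.000946.
Step 5: alpha = 0.1. reject H0.

tau_b = 0.7778 (C=40, D=5), p = 0.000946, reject H0.


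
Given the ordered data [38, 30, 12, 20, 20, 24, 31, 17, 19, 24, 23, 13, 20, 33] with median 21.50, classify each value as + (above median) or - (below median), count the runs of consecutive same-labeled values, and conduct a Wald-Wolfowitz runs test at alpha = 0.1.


Step 1: Compute median = 21.50; label A = above, B = below.
Labels in order: AABBBAABBAABBA  (n_A = 7, n_B = 7)
Step 2: Count runs R = 7.
Step 3: Under H0 (random ordering), E[R] = 2*n_A*n_B/(n_A+n_B) + 1 = 2*7*7/14 + 1 = 8.0000.
        Var[R] = 2*n_A*n_B*(2*n_A*n_B - n_A - n_B) / ((n_A+n_B)^2 * (n_A+n_B-1)) = 8232/2548 = 3.2308.
        SD[R] = 1.7974.
Step 4: Continuity-corrected z = (R + 0.5 - E[R]) / SD[R] = (7 + 0.5 - 8.0000) / 1.7974 = -0.2782.
Step 5: Two-sided p-value via normal approximation = 2*(1 - Phi(|z|)) = 0.780879.
Step 6: alpha = 0.1. fail to reject H0.

R = 7, z = -0.2782, p = 0.780879, fail to reject H0.


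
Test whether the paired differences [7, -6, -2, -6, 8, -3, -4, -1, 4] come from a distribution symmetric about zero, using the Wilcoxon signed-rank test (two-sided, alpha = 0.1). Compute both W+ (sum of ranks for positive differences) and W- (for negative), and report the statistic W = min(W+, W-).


Step 1: Drop any zero differences (none here) and take |d_i|.
|d| = [7, 6, 2, 6, 8, 3, 4, 1, 4]
Step 2: Midrank |d_i| (ties get averaged ranks).
ranks: |7|->8, |6|->6.5, |2|->2, |6|->6.5, |8|->9, |3|->3, |4|->4.5, |1|->1, |4|->4.5
Step 3: Attach original signs; sum ranks with positive sign and with negative sign.
W+ = 8 + 9 + 4.5 = 21.5
W- = 6.5 + 2 + 6.5 + 3 + 4.5 + 1 = 23.5
(Check: W+ + W- = 45 should equal n(n+1)/2 = 45.)
Step 4: Test statistic W = min(W+, W-) = 21.5.
Step 5: Ties in |d|, so use the tie-corrected normal approximation.
        E[W] = n(n+1)/4 = 9*10/4 = 22.5.
        Tie groups: |d|=4 (t=2), |d|=6 (t=2); sum(t^3 - t) = 12.
        Var[W] = n(n+1)(2n+1)/24 - sum(t^3-t)/48 = 1710/24 - 12/48 = 71.
        z = (W - E[W]) / sqrt(Var[W]) = (21.5 - 22.5) / 8.4261 = -0.1187.
        Two-sided p = 2*Phi(z) = 0.905530.
Step 6: alpha = 0.1. fail to reject H0.

W+ = 21.5, W- = 23.5, W = min = 21.5, p = 0.905530, fail to reject H0.


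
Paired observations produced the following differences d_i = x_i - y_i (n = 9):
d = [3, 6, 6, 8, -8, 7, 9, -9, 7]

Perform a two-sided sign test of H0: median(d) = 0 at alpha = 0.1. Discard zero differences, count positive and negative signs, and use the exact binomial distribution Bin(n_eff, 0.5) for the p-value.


Step 1: Discard zero differences. Original n = 9; n_eff = number of nonzero differences = 9.
Nonzero differences (with sign): +3, +6, +6, +8, -8, +7, +9, -9, +7
Step 2: Count signs: positive = 7, negative = 2.
Step 3: Under H0: P(positive) = 0.5, so the number of positives S ~ Bin(9, 0.5).
Step 4: Two-sided exact p-value = sum of Bin(9,0.5) probabilities at or below the observed probability = 0.179688.
Step 5: alpha = 0.1. fail to reject H0.

n_eff = 9, pos = 7, neg = 2, p = 0.179688, fail to reject H0.
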